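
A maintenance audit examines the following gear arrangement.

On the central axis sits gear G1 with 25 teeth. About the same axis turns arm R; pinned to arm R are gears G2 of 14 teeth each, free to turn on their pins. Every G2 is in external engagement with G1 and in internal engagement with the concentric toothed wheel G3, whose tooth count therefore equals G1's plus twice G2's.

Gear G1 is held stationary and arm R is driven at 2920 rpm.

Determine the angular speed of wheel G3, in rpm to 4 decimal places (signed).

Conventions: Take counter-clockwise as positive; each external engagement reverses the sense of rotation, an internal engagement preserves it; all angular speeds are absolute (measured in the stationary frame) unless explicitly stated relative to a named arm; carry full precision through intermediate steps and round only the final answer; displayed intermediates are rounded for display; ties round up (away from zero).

+4297.3585 rpm

class = planetary set [G3 = 25+2·14 = 53; Willis about the carrier]
normalise by the input: solve with ω_arm = 1, then scale by 2920 rpm
ring teeth: 25 + 2·14 = 53
25(ω_sun−ω_arm) = −53(ω_ring−ω_arm),  ω_sun = 0, ω_arm = 1
ω_ring = 1 − (25/53)(0−1) = 78/53
scale: ω_ring = 78/53 × 2920 rpm = +4297.3585 rpm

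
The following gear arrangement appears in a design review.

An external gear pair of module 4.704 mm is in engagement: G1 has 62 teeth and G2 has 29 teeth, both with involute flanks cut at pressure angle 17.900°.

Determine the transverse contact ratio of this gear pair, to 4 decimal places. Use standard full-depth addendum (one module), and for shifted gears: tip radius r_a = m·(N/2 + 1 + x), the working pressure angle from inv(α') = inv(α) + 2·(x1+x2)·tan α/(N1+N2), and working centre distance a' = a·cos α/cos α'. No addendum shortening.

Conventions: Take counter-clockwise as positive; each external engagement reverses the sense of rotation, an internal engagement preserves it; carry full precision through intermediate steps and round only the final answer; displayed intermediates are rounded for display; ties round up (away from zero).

single-mesh involute tooth geometry (62T engaging 29T at module 4.704)
base radii: r_b1 = 138.765302, r_b2 = 64.906351
tip radii: r_a1 = 150.528000, r_a2 = 72.912000
no profile shift: α' = α, a' = a
action lengths: √(r_a1²−r_b1²) = 58.334121, √(r_a2²−r_b2²) = 33.216341
base pitch p_b = π·m·cos α = 14.062711
CR = (58.334121 + 33.216341 − 214.032000·sin 17.90000°)/14.062711 = 1.832243
contact ratio ≈ 1.8322

1.8322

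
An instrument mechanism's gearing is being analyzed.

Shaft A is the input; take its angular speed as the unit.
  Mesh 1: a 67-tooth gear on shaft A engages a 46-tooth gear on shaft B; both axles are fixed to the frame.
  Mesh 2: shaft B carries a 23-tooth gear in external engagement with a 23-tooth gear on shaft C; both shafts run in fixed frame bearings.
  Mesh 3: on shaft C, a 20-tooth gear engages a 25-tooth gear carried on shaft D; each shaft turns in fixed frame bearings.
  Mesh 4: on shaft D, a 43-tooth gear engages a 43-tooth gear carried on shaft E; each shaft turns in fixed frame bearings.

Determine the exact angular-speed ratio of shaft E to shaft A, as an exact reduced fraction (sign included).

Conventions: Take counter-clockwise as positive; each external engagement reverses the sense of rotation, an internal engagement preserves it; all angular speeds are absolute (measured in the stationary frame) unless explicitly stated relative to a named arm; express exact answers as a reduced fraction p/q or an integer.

134/115

class = fixed-axis compound train [4 meshes; 4 ratios multiply, 4 sense flips]
mesh 1 [67T→46T]: running ratio 67/46, sense −
mesh 2 [23T→23T]: running ratio 67/46, sense +
mesh 3 [20T→25T]: running ratio 134/115, sense −
mesh 4 [43T→43T]: running ratio 134/115, sense +
ω_out/ω_in = 134/115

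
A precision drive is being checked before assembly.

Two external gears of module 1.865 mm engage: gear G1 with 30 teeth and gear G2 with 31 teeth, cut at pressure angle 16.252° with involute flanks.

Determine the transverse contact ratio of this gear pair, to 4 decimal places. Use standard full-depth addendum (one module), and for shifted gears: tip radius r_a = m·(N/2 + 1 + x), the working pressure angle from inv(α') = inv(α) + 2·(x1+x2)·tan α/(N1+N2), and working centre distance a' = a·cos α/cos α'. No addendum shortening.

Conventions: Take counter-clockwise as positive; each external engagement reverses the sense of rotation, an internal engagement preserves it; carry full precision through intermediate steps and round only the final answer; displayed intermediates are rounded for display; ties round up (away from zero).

topology: single-mesh involute geometry — m = 1.865, 30T/31T pair
base radii: r_b1 = 26.857121, r_b2 = 27.752359
tip radii: r_a1 = 29.840000, r_a2 = 30.772500
no profile shift: α' = α, a' = a
action lengths: √(r_a1²−r_b1²) = 13.004639, √(r_a2²−r_b2²) = 13.294861
base pitch p_b = π·m·cos α = 5.624942
CR = (13.004639 + 13.294861 − 56.882500·sin 16.25200°)/5.624942 = 1.845391
contact ratio ≈ 1.8454

1.8454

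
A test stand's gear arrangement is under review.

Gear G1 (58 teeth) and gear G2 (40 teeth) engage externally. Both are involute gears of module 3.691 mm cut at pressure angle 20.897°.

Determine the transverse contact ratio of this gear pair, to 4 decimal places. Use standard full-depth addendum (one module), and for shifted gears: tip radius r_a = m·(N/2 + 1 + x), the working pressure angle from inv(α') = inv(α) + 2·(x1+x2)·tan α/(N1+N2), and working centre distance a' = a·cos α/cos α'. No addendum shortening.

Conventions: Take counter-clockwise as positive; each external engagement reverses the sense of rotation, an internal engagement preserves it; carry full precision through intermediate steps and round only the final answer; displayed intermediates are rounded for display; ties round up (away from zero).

single-mesh involute tooth geometry (58T engaging 40T at module 3.691)
base radii: r_b1 = 99.998312, r_b2 = 68.964353
tip radii: r_a1 = 110.730000, r_a2 = 77.511000
no profile shift: α' = α, a' = a
action lengths: √(r_a1²−r_b1²) = 47.554921, √(r_a2²−r_b2²) = 35.381819
base pitch p_b = π·m·cos α = 10.832895
CR = (47.554921 + 35.381819 − 180.859000·sin 20.89700°)/10.832895 = 1.700959
contact ratio ≈ 1.7010

1.7010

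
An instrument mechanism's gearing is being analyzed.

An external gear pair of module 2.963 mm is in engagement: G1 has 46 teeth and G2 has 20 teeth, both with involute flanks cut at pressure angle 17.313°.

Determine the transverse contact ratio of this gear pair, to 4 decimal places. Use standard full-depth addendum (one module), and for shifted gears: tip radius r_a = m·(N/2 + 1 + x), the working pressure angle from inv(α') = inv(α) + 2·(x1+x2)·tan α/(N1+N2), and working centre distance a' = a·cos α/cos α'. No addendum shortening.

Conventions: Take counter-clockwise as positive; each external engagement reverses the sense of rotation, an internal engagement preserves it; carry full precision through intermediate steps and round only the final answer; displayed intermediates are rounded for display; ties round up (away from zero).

topology: single-mesh involute geometry — m = 2.963, 46T/20T pair
base radii: r_b1 = 65.061394, r_b2 = 28.287563
tip radii: r_a1 = 71.112000, r_a2 = 32.593000
no profile shift: α' = α, a' = a
action lengths: √(r_a1²−r_b1²) = 28.704208, √(r_a2²−r_b2²) = 16.190042
base pitch p_b = π·m·cos α = 8.886800
CR = (28.704208 + 16.190042 − 97.779000·sin 17.31300°)/8.886800 = 1.777473
contact ratio ≈ 1.7775

1.7775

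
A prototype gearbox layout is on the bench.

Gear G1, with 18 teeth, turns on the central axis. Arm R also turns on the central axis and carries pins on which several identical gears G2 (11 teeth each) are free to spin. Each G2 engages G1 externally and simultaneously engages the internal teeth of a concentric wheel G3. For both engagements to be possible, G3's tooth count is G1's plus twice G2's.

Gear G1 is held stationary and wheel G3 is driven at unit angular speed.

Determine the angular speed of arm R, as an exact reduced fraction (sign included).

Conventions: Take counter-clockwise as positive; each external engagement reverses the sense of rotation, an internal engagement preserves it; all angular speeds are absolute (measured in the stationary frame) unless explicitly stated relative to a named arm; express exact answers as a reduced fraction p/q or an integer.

20/29

recognized (axles ride arm R): planetary set, 18/11/40 teeth
ring teeth: 18 + 2·11 = 40
18(ω_sun−ω_arm) = −40(ω_ring−ω_arm),  ω_sun = 0, ω_ring = 1
18(0−ω_arm) = −40(1−ω_arm)  ⇒  58·ω_arm = 40  ⇒  ω_arm = 20/29
exact speed ratio = 20/29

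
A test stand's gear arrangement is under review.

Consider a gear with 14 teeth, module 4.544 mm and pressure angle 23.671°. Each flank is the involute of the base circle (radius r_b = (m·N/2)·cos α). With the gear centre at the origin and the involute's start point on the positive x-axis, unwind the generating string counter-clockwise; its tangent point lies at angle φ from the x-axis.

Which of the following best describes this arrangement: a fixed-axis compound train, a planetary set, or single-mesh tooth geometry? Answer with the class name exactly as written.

class = single-mesh tooth geometry [base-circle involute, m = 4.544, 14T]
classification: single-mesh tooth geometry

single-mesh tooth geometry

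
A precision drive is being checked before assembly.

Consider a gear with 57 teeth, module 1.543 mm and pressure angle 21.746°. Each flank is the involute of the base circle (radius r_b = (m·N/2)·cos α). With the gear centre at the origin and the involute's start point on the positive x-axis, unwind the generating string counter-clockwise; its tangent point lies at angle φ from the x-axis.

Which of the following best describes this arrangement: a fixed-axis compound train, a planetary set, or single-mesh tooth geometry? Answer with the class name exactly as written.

single-mesh tooth geometry

recognized (one wheel, involute flank): single-mesh tooth geometry, m = 1.543, N = 57
classification: single-mesh tooth geometry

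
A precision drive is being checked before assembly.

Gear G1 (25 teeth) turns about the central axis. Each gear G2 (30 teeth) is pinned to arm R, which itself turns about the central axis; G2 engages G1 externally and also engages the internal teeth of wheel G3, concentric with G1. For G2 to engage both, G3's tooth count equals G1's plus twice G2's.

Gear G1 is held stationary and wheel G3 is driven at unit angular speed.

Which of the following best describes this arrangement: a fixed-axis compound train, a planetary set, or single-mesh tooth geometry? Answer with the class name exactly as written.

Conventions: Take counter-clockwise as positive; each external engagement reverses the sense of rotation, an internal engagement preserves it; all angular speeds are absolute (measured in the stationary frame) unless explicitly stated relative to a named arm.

planetary set

planetary set (25T centre, 30T on arm, 85T internal) — Willis relation
classification: planetary set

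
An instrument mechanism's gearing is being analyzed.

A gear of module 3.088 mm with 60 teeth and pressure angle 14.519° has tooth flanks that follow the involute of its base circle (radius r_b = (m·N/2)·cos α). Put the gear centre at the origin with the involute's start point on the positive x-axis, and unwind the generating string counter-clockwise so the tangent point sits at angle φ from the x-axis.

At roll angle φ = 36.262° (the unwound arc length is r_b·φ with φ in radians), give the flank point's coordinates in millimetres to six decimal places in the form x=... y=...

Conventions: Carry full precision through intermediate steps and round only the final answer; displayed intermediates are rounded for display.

topology: single-mesh involute geometry — m = 3.088, N = 60
pitch radius r_p = m·N/2 = 3.088·60/2 = 92.640000
base radius r_b = r_p·cos α = 92.640000·cos 14.519° = 89.681501
roll angle φ = 36.262° = 0.63289129 rad
x = r_b·(cos φ + φ·sin φ) = 105.883572
y = r_b·(sin φ − φ·cos φ) = 7.279013

x=105.883572 y=7.279013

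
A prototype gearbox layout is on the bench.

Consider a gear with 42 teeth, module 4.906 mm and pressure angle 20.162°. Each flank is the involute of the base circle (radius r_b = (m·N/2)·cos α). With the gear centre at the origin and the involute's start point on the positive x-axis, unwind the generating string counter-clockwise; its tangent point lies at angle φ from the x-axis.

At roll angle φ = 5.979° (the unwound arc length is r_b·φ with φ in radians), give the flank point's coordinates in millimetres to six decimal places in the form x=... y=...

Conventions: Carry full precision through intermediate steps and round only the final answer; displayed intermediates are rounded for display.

recognized (one wheel, involute flank): single-mesh tooth geometry, m = 4.906, N = 42
pitch radius r_p = m·N/2 = 4.906·42/2 = 103.026000
base radius r_b = r_p·cos α = 103.026000·cos 20.162° = 96.712755
roll angle φ = 5.979° = 0.10435324 rad
x = r_b·(cos φ + φ·sin φ) = 97.237904
y = r_b·(sin φ − φ·cos φ) = 0.036594

x=97.237904 y=0.036594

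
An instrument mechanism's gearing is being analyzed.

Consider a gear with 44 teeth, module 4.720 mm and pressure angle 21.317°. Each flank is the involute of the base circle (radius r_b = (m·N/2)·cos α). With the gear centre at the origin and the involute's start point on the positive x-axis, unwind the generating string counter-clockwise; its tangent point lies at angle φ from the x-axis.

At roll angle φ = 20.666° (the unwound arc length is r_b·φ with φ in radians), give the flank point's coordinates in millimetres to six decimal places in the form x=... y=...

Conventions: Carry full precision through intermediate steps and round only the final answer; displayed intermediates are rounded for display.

x=102.824948 y=1.493503

class = single-mesh tooth geometry [base-circle involute, m = 4.720, 44T]
pitch radius r_p = m·N/2 = 4.720·44/2 = 103.840000
base radius r_b = r_p·cos α = 103.840000·cos 21.317° = 96.735621
roll angle φ = 20.666° = 0.36068974 rad
x = r_b·(cos φ + φ·sin φ) = 102.824948
y = r_b·(sin φ − φ·cos φ) = 1.493503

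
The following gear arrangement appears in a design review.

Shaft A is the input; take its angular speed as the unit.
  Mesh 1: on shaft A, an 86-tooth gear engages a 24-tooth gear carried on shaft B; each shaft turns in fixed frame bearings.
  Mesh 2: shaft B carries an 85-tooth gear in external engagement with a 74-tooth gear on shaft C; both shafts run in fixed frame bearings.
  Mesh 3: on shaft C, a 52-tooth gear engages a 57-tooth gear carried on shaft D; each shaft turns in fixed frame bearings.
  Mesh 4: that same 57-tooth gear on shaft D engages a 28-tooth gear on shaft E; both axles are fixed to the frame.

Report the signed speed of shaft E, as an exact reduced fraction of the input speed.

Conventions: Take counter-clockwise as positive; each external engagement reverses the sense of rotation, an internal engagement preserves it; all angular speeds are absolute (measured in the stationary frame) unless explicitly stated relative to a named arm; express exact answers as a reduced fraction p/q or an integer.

47515/6216

4-mesh fixed-axis compound train (all bearings frame-fixed)
mesh 1 [86T→24T]: |ω|/ω_in = 1×86/24 = 43/12, sense flips to −
mesh 2 [85T→74T]: |ω|/ω_in = (43/12)×85/74 = 3655/888, sense flips to +
mesh 3 [52T→57T]: |ω|/ω_in = (3655/888)×52/57 = 47515/12654, sense flips to −
mesh 4 [57T→28T]: |ω|/ω_in = (47515/12654)×57/28 = 47515/6216, sense flips to +
signed output speed (× input speed) = 47515/6216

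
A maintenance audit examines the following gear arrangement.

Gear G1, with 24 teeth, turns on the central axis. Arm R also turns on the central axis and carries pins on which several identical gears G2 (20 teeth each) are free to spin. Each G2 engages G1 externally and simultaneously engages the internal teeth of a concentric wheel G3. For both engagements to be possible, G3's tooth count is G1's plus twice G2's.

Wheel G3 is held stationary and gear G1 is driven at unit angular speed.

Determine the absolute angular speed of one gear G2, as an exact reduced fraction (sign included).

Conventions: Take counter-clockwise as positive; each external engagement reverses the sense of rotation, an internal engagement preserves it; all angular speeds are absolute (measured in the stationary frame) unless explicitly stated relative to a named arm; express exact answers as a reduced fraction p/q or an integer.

recognized (axles ride arm R): planetary set, 24/20/64 teeth
ring teeth: 24 + 2·20 = 64
24(ω_sun−ω_arm) = −64(ω_ring−ω_arm),  ω_ring = 0, ω_sun = 1
24(1−ω_arm) = −64(0−ω_arm)  ⇒  88·ω_arm = 24  ⇒  ω_arm = 3/11
sun–planet mesh: 24·(1−3/11) = −20·(ω_p−ω_arm)  ⇒  ω_p−ω_arm = -48/55
ω_p = 3/11 − 48/55 = -3/5
exact speed ratio = -3/5

-3/5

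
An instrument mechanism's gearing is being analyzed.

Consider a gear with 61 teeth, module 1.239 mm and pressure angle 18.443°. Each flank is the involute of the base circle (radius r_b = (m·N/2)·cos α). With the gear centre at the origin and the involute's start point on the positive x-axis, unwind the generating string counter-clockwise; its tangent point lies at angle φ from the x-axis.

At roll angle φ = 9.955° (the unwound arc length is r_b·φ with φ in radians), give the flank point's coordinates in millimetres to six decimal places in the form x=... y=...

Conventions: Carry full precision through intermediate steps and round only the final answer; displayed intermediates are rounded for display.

x=36.385613 y=0.062488

topology: single-mesh involute geometry — m = 1.239, N = 61
pitch radius r_p = m·N/2 = 1.239·61/2 = 37.789500
base radius r_b = r_p·cos α = 37.789500·cos 18.443° = 35.848588
roll angle φ = 9.955° = 0.17374753 rad
x = r_b·(cos φ + φ·sin φ) = 36.385613
y = r_b·(sin φ − φ·cos φ) = 0.062488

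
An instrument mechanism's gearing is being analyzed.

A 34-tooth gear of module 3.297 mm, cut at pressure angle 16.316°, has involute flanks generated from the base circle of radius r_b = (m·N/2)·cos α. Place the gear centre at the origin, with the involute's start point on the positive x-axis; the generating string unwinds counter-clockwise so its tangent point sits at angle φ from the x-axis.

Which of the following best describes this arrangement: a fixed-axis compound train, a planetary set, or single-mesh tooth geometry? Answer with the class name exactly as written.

single-mesh involute tooth geometry (34T wheel at module 3.297)
classification: single-mesh tooth geometry

single-mesh tooth geometry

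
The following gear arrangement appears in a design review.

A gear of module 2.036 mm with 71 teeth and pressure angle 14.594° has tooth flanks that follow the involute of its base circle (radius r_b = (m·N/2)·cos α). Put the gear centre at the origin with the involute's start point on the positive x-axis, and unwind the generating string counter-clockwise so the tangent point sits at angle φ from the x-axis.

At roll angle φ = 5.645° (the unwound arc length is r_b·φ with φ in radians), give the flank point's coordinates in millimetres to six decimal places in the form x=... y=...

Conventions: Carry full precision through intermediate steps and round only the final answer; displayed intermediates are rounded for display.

topology: single-mesh involute geometry — m = 2.036, N = 71
pitch radius r_p = m·N/2 = 2.036·71/2 = 72.278000
base radius r_b = r_p·cos α = 72.278000·cos 14.594° = 69.945991
roll angle φ = 5.645° = 0.09852384 rad
x = r_b·(cos φ + φ·sin φ) = 70.284649
y = r_b·(sin φ − φ·cos φ) = 0.022276

x=70.284649 y=0.022276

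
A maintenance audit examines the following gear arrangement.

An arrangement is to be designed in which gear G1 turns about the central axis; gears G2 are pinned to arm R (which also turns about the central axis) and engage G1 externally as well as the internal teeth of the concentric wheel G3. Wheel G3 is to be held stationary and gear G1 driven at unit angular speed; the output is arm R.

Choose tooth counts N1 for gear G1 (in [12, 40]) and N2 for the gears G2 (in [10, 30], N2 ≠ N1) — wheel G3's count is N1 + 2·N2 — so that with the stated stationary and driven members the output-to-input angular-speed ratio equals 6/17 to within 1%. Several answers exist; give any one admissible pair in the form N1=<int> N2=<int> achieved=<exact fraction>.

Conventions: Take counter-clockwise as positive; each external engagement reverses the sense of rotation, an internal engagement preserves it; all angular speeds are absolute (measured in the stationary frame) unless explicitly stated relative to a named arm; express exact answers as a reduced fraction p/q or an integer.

N1=24 N2=10 achieved=6/17

class = planetary set [ratio 6/17 wanted; Willis about the carrier]
Willis with ω_ring = 0: ω_arm/ω_sun = N1/(N1+N3); set equal to 6/17  ⇒  N3/N1 = 1/(6/17) − 1 = 11/6
N3 = N1 + 2·N2  ⇒  N2/N1 = (N3/N1 − 1)/2 = (11/6 − 1)/2 = 5/12
smallest multiple with N1 ≥ 12 and N2 ≥ 10: k = 2  ⇒  N1 = 2·12 = 24, N2 = 2·5 = 10 (N1 ≤ 40, N2 ≤ 30, N2 ≠ N1 ✓), N3 = 24 + 2·10 = 44
check: N1/(N1+N3) with N1 = 24, N3 = 44 gives 6/17; |achieved − target| = 0 ≤ 3/850 ✓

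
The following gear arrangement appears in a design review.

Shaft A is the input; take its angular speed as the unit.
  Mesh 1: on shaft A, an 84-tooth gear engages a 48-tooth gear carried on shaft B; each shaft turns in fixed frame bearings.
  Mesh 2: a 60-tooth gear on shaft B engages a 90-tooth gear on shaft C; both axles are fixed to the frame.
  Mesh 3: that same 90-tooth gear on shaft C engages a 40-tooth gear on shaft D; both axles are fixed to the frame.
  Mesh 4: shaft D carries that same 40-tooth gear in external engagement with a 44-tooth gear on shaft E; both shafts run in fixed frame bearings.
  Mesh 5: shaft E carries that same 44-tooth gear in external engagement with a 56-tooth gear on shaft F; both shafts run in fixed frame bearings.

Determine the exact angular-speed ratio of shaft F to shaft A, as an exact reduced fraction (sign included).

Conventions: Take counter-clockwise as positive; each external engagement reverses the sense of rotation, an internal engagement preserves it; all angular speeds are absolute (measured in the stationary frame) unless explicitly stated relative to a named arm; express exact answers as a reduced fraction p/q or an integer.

class = fixed-axis compound train [5 meshes; 5 ratios multiply, 5 sense flips]
mesh 1 [84T→48T]: running ratio 7/4, sense −
mesh 2 [60T→90T]: running ratio 7/6, sense +
mesh 3 [90T→40T]: running ratio 21/8, sense −
mesh 4 [40T→44T]: running ratio 105/44, sense +
mesh 5 [44T→56T]: running ratio 15/8, sense −
ω_out/ω_in = -15/8

-15/8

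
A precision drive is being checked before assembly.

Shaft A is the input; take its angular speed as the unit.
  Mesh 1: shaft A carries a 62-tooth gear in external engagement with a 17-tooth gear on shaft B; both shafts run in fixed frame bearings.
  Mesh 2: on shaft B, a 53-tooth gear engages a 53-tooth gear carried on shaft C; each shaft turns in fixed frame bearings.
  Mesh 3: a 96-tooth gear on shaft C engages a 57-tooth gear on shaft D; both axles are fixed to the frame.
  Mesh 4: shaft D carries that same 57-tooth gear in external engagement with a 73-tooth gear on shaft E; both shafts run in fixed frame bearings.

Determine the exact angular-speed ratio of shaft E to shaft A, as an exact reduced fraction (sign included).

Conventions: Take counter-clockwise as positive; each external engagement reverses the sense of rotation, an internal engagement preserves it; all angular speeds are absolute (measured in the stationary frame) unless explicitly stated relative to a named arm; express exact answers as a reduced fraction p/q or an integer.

5952/1241

class = fixed-axis compound train [4 meshes; 4 ratios multiply, 4 sense flips]
mesh 1 [62T→17T]: running ratio 62/17, sense −
mesh 2 [53T→53T]: running ratio 62/17, sense +
mesh 3 [96T→57T]: running ratio 1984/323, sense −
mesh 4 [57T→73T]: running ratio 5952/1241, sense +
ω_out/ω_in = 5952/1241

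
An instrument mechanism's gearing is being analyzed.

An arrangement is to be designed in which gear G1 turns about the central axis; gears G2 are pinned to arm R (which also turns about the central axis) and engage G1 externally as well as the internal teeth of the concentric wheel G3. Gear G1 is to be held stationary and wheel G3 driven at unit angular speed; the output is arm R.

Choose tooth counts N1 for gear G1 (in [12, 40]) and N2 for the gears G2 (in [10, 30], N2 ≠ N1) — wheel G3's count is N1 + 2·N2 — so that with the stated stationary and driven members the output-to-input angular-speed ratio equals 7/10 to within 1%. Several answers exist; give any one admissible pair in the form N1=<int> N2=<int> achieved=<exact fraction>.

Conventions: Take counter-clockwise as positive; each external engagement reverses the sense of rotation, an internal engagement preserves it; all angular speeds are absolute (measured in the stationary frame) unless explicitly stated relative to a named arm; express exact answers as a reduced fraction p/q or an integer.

N1=15 N2=10 achieved=7/10

design class (target 7/10): planetary set
Willis with ω_sun = 0: ω_arm/ω_ring = N3/(N1+N3); set equal to 7/10  ⇒  N3/N1 = (7/10)/(1 − 7/10) = 7/3
N3 = N1 + 2·N2  ⇒  N2/N1 = (N3/N1 − 1)/2 = (7/3 − 1)/2 = 2/3
smallest multiple with N1 ≥ 12 and N2 ≥ 10: k = 5  ⇒  N1 = 5·3 = 15, N2 = 5·2 = 10 (N1 ≤ 40, N2 ≤ 30, N2 ≠ N1 ✓), N3 = 15 + 2·10 = 35
check: N3/(N1+N3) with N1 = 15, N3 = 35 gives 7/10; |achieved − target| = 0 ≤ 7/1000 ✓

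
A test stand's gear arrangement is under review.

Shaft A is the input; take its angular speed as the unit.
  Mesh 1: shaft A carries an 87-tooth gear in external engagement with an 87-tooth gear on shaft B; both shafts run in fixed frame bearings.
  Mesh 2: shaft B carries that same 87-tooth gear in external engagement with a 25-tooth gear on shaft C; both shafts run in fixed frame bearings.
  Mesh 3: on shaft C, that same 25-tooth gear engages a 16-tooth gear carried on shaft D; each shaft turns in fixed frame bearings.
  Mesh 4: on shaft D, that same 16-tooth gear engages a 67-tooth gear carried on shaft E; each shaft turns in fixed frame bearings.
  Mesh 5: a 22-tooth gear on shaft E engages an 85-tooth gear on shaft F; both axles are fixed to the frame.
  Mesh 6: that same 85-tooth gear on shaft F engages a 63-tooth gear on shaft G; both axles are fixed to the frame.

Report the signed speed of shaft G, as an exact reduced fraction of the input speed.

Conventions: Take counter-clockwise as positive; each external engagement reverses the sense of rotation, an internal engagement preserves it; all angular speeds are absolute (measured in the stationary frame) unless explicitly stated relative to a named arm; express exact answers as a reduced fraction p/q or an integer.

6-mesh fixed-axis compound train (all bearings frame-fixed)
mesh 1 [87T→87T]: |ω|/ω_in = 1×87/87 = 1, sense flips to −
mesh 2 [87T→25T]: |ω|/ω_in = 1×87/25 = 87/25, sense flips to +
mesh 3 [25T→16T]: |ω|/ω_in = (87/25)×25/16 = 87/16, sense flips to −
mesh 4 [16T→67T]: |ω|/ω_in = (87/16)×16/67 = 87/67, sense flips to +
mesh 5 [22T→85T]: |ω|/ω_in = (87/67)×22/85 = 1914/5695, sense flips to −
mesh 6 [85T→63T]: |ω|/ω_in = (1914/5695)×85/63 = 638/1407, sense flips to +
signed output speed (× input speed) = 638/1407

638/1407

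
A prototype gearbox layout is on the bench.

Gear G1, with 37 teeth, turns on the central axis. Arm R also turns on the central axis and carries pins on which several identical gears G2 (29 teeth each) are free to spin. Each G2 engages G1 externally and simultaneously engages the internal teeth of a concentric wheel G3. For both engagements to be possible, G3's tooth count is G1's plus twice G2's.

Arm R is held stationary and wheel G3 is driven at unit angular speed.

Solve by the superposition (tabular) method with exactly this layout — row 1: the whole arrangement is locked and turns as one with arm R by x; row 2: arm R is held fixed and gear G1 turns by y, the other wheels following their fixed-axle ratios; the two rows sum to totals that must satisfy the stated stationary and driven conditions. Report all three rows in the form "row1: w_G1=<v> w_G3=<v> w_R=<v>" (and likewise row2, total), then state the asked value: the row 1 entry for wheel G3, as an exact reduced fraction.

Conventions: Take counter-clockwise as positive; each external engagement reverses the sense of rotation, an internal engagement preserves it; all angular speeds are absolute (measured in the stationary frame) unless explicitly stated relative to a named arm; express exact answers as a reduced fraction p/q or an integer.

row1: w_G1=0 w_G3=0 w_R=0
row2: w_G1=-95/37 w_G3=1 w_R=0
total: w_G1=-95/37 w_G3=1 w_R=0
asked value: 0

class = planetary set [G3 = 37+2·29 = 95; Willis about the carrier]
row 1 (train locked, turned with arm): all members turn x
row 2 — arm fixed, fixed-axis ratios: sun y, ring −(37/95)·y, arm 0
boundary: total ω_arm = x = 0 and total ω_ring = x − (37/95)·y = 1  ⇒  y = -95/37, x = 0
row 2 ring = −(37/95)·(-95/37) = 1
totals (row 1 + row 2): sun 0 + (-95/37) = -95/37, ring 0 + 1 = 1, arm 0 + 0 = 0
asked cell (row1, ring) = 0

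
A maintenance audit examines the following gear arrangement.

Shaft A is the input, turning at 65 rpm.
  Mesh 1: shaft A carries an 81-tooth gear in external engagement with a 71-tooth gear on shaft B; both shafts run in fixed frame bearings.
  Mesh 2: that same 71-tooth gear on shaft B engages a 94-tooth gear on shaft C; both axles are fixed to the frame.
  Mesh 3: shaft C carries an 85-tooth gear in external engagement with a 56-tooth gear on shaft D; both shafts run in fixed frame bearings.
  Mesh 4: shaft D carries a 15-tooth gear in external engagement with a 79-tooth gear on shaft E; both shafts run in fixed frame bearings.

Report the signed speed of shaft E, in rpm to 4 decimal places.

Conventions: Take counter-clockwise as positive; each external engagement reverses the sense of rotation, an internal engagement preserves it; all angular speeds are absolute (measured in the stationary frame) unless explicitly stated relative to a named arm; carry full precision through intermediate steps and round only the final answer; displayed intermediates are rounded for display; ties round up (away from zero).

+16.1423 rpm

4-mesh fixed-axis compound train (all bearings frame-fixed)
mesh 1 [81T→71T]: ω = 65.0000×81/71 = 74.1549 rpm, sense flips to −
mesh 2 [71T→94T]: ω = 74.1549×71/94 = 56.0106 rpm, sense flips to +
mesh 3 [85T→56T]: ω = 56.0106×85/56 = 85.0161 rpm, sense flips to −
mesh 4 [15T→79T]: ω = 85.0161×15/79 = 16.1423 rpm, sense flips to +
signed output speed = +16.1423 rpm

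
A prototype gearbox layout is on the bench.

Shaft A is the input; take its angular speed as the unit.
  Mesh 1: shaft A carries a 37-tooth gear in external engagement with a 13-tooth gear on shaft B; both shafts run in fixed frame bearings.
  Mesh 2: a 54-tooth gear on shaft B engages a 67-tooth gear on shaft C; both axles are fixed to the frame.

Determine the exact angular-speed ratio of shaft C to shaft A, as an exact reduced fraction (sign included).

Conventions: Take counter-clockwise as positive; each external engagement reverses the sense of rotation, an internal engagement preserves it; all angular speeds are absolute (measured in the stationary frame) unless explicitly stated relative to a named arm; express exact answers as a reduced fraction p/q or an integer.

class = fixed-axis compound train [2 meshes; 2 ratios multiply, 2 sense flips]
mesh 1 [37T→13T]: running ratio 37/13, sense −
mesh 2 [54T→67T]: running ratio 1998/871, sense +
ω_out/ω_in = 1998/871

1998/871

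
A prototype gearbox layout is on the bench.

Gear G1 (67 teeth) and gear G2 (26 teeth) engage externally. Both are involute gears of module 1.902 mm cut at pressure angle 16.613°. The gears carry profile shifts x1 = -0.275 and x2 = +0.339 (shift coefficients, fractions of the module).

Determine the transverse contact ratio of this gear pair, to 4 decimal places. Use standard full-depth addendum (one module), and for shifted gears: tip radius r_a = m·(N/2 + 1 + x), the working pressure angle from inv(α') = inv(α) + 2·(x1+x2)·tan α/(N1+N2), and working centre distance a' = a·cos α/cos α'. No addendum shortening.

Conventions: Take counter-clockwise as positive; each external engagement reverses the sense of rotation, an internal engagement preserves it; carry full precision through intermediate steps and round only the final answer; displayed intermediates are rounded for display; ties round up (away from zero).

1.8114

single-mesh involute tooth geometry (67T engaging 26T at module 1.902)
base radii: r_b1 = 61.057308, r_b2 = 23.693881
tip radii: r_a1 = 65.095950, r_a2 = 27.272778
inv(α') = inv(16.613°) + 2·(-0.275+0.339)·tan α/(67+26) = 0.00881912  ⇒  α' = 16.87297°
a' = a·cos α / cos α' = 88.4430·cos 16.613°/cos 16.87297° = 88.563807
action lengths: √(r_a1²−r_b1²) = 22.571838, √(r_a2²−r_b2²) = 13.505719
base pitch p_b = π·m·cos α = 5.725886
CR = (22.571838 + 13.505719 − 88.563807·sin 16.87297°)/5.725886 = 1.811394
contact ratio ≈ 1.8114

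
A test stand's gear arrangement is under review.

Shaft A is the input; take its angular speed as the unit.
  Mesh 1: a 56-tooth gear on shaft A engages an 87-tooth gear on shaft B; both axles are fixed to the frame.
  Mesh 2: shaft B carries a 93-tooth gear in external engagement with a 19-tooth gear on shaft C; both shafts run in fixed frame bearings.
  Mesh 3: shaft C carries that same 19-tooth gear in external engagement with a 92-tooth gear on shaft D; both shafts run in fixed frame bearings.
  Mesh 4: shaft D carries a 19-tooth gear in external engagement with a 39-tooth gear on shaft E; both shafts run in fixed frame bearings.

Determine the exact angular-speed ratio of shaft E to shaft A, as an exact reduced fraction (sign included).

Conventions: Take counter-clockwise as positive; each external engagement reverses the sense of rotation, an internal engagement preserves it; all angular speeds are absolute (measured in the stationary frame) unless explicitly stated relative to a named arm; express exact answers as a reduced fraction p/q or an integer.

8246/26013

class = fixed-axis compound train [4 meshes; 4 ratios multiply, 4 sense flips]
mesh 1 [56T→87T]: running ratio 56/87, sense −
mesh 2 [93T→19T]: running ratio 1736/551, sense +
mesh 3 [19T→92T]: running ratio 434/667, sense −
mesh 4 [19T→39T]: running ratio 8246/26013, sense +
ω_out/ω_in = 8246/26013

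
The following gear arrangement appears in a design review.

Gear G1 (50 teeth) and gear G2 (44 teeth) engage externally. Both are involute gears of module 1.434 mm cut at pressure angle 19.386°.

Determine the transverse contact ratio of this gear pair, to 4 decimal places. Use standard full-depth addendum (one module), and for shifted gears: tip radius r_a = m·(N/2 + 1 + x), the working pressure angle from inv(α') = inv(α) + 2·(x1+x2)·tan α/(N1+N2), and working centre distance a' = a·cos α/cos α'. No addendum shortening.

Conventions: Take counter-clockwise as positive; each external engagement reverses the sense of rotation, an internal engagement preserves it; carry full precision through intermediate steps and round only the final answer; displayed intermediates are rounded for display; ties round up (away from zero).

1.7761

class = single-mesh tooth geometry [involute pair 50T × 44T, m = 1.434]
base radii: r_b1 = 33.817441, r_b2 = 29.759348
tip radii: r_a1 = 37.284000, r_a2 = 32.982000
no profile shift: α' = α, a' = a
action lengths: √(r_a1²−r_b1²) = 15.699597, √(r_a2²−r_b2²) = 14.219477
base pitch p_b = π·m·cos α = 4.249625
CR = (15.699597 + 14.219477 − 67.398000·sin 19.38600°)/4.249625 = 1.776065
contact ratio ≈ 1.7761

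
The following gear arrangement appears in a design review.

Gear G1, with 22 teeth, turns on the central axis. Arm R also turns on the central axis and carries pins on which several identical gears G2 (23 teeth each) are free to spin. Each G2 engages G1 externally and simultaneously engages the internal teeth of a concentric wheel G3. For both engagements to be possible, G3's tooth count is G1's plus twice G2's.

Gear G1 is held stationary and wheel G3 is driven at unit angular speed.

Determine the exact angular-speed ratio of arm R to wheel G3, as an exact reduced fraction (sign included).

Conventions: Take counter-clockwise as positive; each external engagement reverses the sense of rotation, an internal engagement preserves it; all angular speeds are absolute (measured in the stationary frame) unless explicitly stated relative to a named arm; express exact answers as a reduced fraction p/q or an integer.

planetary set (22T centre, 23T on arm, 68T internal) — Willis relation
ring teeth: 22 + 2·23 = 68
22(ω_sun−ω_arm) = −68(ω_ring−ω_arm),  ω_sun = 0, ω_ring = 1
22(0−ω_arm) = −68(1−ω_arm)  ⇒  90·ω_arm = 68  ⇒  ω_arm = 34/45
ω_out/ω_in = 34/45

34/45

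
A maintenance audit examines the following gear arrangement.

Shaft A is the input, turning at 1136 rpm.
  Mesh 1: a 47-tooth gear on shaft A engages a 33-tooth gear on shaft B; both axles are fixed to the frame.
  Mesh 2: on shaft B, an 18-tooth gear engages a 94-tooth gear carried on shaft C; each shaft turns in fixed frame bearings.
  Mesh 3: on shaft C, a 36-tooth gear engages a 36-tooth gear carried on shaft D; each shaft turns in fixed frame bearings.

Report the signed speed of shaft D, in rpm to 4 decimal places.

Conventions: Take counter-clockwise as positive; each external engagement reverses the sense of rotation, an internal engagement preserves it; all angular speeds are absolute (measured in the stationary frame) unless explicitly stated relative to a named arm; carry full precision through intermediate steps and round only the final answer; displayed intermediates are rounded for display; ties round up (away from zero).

-309.8182 rpm

topology: fixed-axis compound train — 3 meshes, A→D
mesh 1 [47T→33T]: ω = 1136.0000×47/33 = 1617.9394 rpm, sense flips to −
mesh 2 [18T→94T]: ω = 1617.9394×18/94 = 309.8182 rpm, sense flips to +
mesh 3 [36T→36T]: ω = 309.8182×36/36 = 309.8182 rpm, sense flips to −
signed output speed = -309.8182 rpm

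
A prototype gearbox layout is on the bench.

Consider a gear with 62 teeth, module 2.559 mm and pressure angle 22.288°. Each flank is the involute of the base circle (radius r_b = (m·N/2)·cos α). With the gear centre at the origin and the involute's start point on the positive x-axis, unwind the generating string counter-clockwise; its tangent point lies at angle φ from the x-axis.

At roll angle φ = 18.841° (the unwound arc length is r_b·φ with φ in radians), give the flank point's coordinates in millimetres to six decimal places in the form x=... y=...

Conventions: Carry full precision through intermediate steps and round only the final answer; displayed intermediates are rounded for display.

class = single-mesh tooth geometry [base-circle involute, m = 2.559, 62T]
pitch radius r_p = m·N/2 = 2.559·62/2 = 79.329000
base radius r_b = r_p·cos α = 79.329000·cos 22.288° = 73.402265
roll angle φ = 18.841° = 0.32883748 rad
x = r_b·(cos φ + φ·sin φ) = 77.264265
y = r_b·(sin φ − φ·cos φ) = 0.860654

x=77.264265 y=0.860654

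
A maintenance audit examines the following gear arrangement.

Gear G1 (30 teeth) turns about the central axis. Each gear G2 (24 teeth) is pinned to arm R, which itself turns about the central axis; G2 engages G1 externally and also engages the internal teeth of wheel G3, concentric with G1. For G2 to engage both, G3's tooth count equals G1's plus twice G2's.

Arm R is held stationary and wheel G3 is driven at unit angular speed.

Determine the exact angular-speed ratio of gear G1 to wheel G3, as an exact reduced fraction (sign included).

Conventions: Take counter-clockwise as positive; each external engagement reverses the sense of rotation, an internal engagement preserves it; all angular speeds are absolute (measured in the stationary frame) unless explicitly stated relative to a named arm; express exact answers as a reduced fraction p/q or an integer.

-13/5

class = planetary set [G3 = 30+2·24 = 78; Willis about the carrier]
ring teeth: 30 + 2·24 = 78
30(ω_sun−ω_arm) = −78(ω_ring−ω_arm),  ω_arm = 0, ω_ring = 1
ω_sun = 0 − (78/30)(1−0) = -13/5
ω_out/ω_in = -13/5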